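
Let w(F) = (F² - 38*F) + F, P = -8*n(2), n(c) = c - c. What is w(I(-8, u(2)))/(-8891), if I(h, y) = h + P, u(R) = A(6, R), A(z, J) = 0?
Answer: -360/8891 ≈ -0.040490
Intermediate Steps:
n(c) = 0
P = 0 (P = -8*0 = 0)
u(R) = 0
I(h, y) = h (I(h, y) = h + 0 = h)
w(F) = F² - 37*F
w(I(-8, u(2)))/(-8891) = -8*(-37 - 8)/(-8891) = -8*(-45)*(-1/8891) = 360*(-1/8891) = -360/8891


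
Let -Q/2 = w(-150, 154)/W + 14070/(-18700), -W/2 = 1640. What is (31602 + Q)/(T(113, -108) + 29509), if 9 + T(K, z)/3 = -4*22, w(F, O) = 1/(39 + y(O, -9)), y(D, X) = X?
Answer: 290764885867/268817287200 ≈ 1.0816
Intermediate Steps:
W = -3280 (W = -2*1640 = -3280)
w(F, O) = 1/30 (w(F, O) = 1/(39 - 9) = 1/30)
T(K, z) = -291 (T(K, z) = -27 + 3*(-4*22) = -27 + 3*(-88) = -27 - 264 = -291)
Q = 13845067/9200400 (Q = -2*((1/30)/(-3280) + 14070/(-18700)) = -2*((1/30)*(-1/3280) + 14070*(-1/18700)) = -2*(-1/98400 - 1407/1870) = -2*(-13845067/18400800) = 13845067/9200400 ≈ 1.5048)
(31602 + Q)/(T(113, -108) + 29509) = (31602 + 13845067/9200400)/(-291 + 29509) = (290764885867/9200400)/29218 = (290764885867/9200400)*(1/29218) = 290764885867/268817287200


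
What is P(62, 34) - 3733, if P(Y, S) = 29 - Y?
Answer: -3766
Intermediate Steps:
P(62, 34) - 3733 = (29 - 1*62) - 3733 = (29 - 62) - 3733 = -33 - 3733 = -3766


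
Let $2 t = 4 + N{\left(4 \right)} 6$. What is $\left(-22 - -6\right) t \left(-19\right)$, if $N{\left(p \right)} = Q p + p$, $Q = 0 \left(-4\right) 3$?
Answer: $4256$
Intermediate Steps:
$Q = 0$ ($Q = 0 \cdot 3 = 0$)
$N{\left(p \right)} = p$ ($N{\left(p \right)} = 0 p + p = 0 + p = p$)
$t = 14$ ($t = \frac{4 + 4 \cdot 6}{2} = \frac{4 + 24}{2} = \frac{1}{2} \cdot 28 = 14$)
$\left(-22 - -6\right) t \left(-19\right) = \left(-22 - -6\right) 14 \left(-19\right) = \left(-22 + 6\right) 14 \left(-19\right) = \left(-16\right) 14 \left(-19\right) = \left(-224\right) \left(-19\right) = 4256$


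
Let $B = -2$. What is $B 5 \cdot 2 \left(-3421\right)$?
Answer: $68420$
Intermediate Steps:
$B 5 \cdot 2 \left(-3421\right) = \left(-2\right) 5 \cdot 2 \left(-3421\right) = \left(-10\right) 2 \left(-3421\right) = \left(-20\right) \left(-3421\right) = 68420$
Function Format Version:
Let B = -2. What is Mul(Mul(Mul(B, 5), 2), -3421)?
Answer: 68420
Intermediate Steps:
Mul(Mul(Mul(B, 5), 2), -3421) = Mul(Mul(Mul(-2, 5), 2), -3421) = Mul(Mul(-10, 2), -3421) = Mul(-20, -3421) = 68420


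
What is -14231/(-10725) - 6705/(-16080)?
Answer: 20049707/11497200 ≈ 1.7439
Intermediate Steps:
-14231/(-10725) - 6705/(-16080) = -14231*(-1/10725) - 6705*(-1/16080) = 14231/10725 + 447/1072 = 20049707/11497200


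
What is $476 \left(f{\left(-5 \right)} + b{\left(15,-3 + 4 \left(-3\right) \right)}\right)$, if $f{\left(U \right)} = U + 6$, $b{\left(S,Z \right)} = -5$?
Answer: $-1904$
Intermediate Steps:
$f{\left(U \right)} = 6 + U$
$476 \left(f{\left(-5 \right)} + b{\left(15,-3 + 4 \left(-3\right) \right)}\right) = 476 \left(\left(6 - 5\right) - 5\right) = 476 \left(1 - 5\right) = 476 \left(-4\right) = -1904$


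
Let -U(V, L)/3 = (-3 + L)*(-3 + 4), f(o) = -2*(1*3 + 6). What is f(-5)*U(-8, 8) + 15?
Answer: 285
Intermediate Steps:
f(o) = -18 (f(o) = -2*(3 + 6) = -2*9 = -18)
U(V, L) = 9 - 3*L (U(V, L) = -3*(-3 + L)*(-3 + 4) = -3*(-3 + L) = 9 - 3*L)
f(-5)*U(-8, 8) + 15 = -18*(9 - 3*8) + 15 = -18*(9 - 24) + 15 = -18*(-15) + 15 = 270 + 15 = 285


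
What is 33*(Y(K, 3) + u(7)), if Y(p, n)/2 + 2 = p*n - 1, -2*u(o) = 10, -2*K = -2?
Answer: -165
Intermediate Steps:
K = 1 (K = -½*(-2) = 1)
u(o) = -5 (u(o) = -½*10 = -5)
Y(p, n) = -6 + 2*n*p (Y(p, n) = -4 + 2*(p*n - 1) = -4 + 2*(n*p - 1) = -4 + 2*(-1 + n*p) = -4 + (-2 + 2*n*p) = -6 + 2*n*p)
33*(Y(K, 3) + u(7)) = 33*((-6 + 2*3*1) - 5) = 33*((-6 + 6) - 5) = 33*(0 - 5) = 33*(-5) = -165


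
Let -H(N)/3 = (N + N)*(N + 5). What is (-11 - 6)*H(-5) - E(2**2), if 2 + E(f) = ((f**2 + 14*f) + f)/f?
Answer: -17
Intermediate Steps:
H(N) = -6*N*(5 + N) (H(N) = -3*(N + N)*(N + 5) = -3*2*N*(5 + N) = -6*N*(5 + N))
E(f) = -2 + (f**2 + 15*f)/f (E(f) = -2 + ((f**2 + 14*f) + f)/f = -2 + (f**2 + 15*f)/f)
(-11 - 6)*H(-5) - E(2**2) = (-11 - 6)*(-6*(-5)*(5 - 5)) - (13 + 2**2) = -(-102)*(-5)*0 - (13 + 4) = -17*0 - 1*17 = 0 - 17 = -17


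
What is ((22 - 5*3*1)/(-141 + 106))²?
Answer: 1/25 ≈ 0.040000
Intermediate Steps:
((22 - 5*3*1)/(-141 + 106))² = ((22 - 15*1)/(-35))² = ((22 - 15)*(-1/35))² = (7*(-1/35))² = (-⅕)² = 1/25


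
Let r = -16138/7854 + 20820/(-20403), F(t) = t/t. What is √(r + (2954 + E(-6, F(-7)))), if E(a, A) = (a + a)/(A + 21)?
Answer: √233831332061081601/8902509 ≈ 54.317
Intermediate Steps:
F(t) = 1
E(a, A) = 2*a/(21 + A) (E(a, A) = (2*a)/(21 + A) = 2*a/(21 + A))
r = -27376883/8902509 (r = -16138*1/7854 + 20820*(-1/20403) = -8069/3927 - 6940/6801 = -27376883/8902509 ≈ -3.0752)
√(r + (2954 + E(-6, F(-7)))) = √(-27376883/8902509 + (2954 + 2*(-6)/(21 + 1))) = √(-27376883/8902509 + (2954 + 2*(-6)/22)) = √(-27376883/8902509 + (2954 + 2*(-6)*(1/22))) = √(-27376883/8902509 + (2954 - 6/11)) = √(-27376883/8902509 + 32488/11) = √(26265778789/8902509) = √233831332061081601/8902509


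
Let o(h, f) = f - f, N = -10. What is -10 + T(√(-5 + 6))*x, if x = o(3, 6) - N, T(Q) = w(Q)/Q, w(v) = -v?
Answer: -20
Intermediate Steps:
T(Q) = -1 (T(Q) = (-Q)/Q = -1)
o(h, f) = 0
x = 10 (x = 0 - 1*(-10) = 0 + 10 = 10)
-10 + T(√(-5 + 6))*x = -10 - 1*10 = -10 - 10 = -20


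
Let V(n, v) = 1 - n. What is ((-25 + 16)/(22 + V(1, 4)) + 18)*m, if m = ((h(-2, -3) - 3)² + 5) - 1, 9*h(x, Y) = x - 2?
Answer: 55255/198 ≈ 279.07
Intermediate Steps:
h(x, Y) = -2/9 + x/9 (h(x, Y) = (x - 2)/9 = (-2 + x)/9 = -2/9 + x/9)
m = 1285/81 (m = (((-2/9 + (⅑)*(-2)) - 3)² + 5) - 1 = (((-2/9 - 2/9) - 3)² + 5) - 1 = ((-4/9 - 3)² + 5) - 1 = ((-31/9)² + 5) - 1 = (961/81 + 5) - 1 = 1366/81 - 1 = 1285/81 ≈ 15.864)
((-25 + 16)/(22 + V(1, 4)) + 18)*m = ((-25 + 16)/(22 + (1 - 1*1)) + 18)*(1285/81) = (-9/(22 + (1 - 1)) + 18)*(1285/81) = (-9/(22 + 0) + 18)*(1285/81) = (-9/22 + 18)*(1285/81) = (387/22)*(1285/81) = 55255/198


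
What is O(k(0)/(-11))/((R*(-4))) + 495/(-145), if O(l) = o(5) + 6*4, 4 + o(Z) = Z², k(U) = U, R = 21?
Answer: -3207/812 ≈ -3.9495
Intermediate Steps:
o(Z) = -4 + Z²
O(l) = 45 (O(l) = (-4 + 5²) + 6*4 = (-4 + 25) + 24 = 21 + 24 = 45)
O(k(0)/(-11))/((R*(-4))) + 495/(-145) = 45/((21*(-4))) + 495/(-145) = 45/(-84) + 495*(-1/145) = 45*(-1/84) - 99/29 = -15/28 - 99/29 = -3207/812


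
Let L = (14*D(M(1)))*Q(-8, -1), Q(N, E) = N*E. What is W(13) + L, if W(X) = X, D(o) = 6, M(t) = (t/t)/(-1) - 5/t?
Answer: 685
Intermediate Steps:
M(t) = -1 - 5/t (M(t) = 1*(-1) - 5/t = -1 - 5/t)
Q(N, E) = E*N
L = 672 (L = (14*6)*(-1*(-8)) = 84*8 = 672)
W(13) + L = 13 + 672 = 685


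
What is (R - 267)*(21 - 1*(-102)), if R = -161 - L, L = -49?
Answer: -46617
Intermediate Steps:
R = -112 (R = -161 - 1*(-49) = -161 + 49 = -112)
(R - 267)*(21 - 1*(-102)) = (-112 - 267)*(21 - 1*(-102)) = -379*(21 + 102) = -379*123 = -46617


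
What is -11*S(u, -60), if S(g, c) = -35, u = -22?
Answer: 385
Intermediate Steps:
-11*S(u, -60) = -11*(-35) = 385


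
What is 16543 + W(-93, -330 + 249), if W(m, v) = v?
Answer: 16462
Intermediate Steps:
16543 + W(-93, -330 + 249) = 16543 + (-330 + 249) = 16543 - 81 = 16462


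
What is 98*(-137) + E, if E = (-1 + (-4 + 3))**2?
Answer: -13422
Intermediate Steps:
E = 4 (E = (-1 - 1)**2 = (-2)**2 = 4)
98*(-137) + E = 98*(-137) + 4 = -13426 + 4 = -13422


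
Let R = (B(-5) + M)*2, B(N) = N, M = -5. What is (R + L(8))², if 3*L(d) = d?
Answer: 2704/9 ≈ 300.44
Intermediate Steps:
L(d) = d/3
R = -20 (R = (-5 - 5)*2 = -10*2 = -20)
(R + L(8))² = (-20 + (⅓)*8)² = (-20 + 8/3)² = (-52/3)² = 2704/9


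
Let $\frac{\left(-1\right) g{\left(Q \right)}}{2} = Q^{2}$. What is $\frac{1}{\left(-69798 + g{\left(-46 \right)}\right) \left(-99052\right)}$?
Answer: $\frac{1}{7332819560} \approx 1.3637 \cdot 10^{-10}$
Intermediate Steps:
$g{\left(Q \right)} = - 2 Q^{2}$
$\frac{1}{\left(-69798 + g{\left(-46 \right)}\right) \left(-99052\right)} = \frac{1}{\left(-69798 - 2 \left(-46\right)^{2}\right) \left(-99052\right)} = \frac{1}{-69798 - 4232} \left(- \frac{1}{99052}\right) = \frac{1}{-74030} \left(- \frac{1}{99052}\right) = \left(- \frac{1}{74030}\right) \left(- \frac{1}{99052}\right) = \frac{1}{7332819560}$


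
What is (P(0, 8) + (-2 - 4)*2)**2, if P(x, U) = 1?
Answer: 121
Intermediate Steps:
(P(0, 8) + (-2 - 4)*2)**2 = (1 + (-2 - 4)*2)**2 = (1 - 6*2)**2 = (1 - 12)**2 = (-11)**2 = 121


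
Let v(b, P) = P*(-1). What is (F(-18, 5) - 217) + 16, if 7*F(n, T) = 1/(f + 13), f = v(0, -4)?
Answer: -23918/119 ≈ -200.99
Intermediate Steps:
v(b, P) = -P
f = 4 (f = -1*(-4) = 4)
F(n, T) = 1/119 (F(n, T) = 1/(7*(4 + 13)) = (⅐)/17 = (⅐)*(1/17) = 1/119)
(F(-18, 5) - 217) + 16 = (1/119 - 217) + 16 = -25822/119 + 16 = -23918/119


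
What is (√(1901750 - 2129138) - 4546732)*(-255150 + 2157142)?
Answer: -8647847890144 + 3803984*I*√56847 ≈ -8.6478e+12 + 9.0697e+8*I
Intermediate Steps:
(√(1901750 - 2129138) - 4546732)*(-255150 + 2157142) = (√(-227388) - 4546732)*1901992 = (2*I*√56847 - 4546732)*1901992 = (-4546732 + 2*I*√56847)*1901992 = -8647847890144 + 3803984*I*√56847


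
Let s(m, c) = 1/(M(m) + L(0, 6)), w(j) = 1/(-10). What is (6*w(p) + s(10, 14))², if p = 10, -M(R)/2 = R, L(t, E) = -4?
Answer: 5929/14400 ≈ 0.41174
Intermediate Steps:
M(R) = -2*R
w(j) = -⅒
s(m, c) = 1/(-4 - 2*m) (s(m, c) = 1/(-2*m - 4) = 1/(-4 - 2*m))
(6*w(p) + s(10, 14))² = (6*(-⅒) - 1/(4 + 2*10))² = (-⅗ - 1/(4 + 20))² = (-⅗ - 1/24)² = (-77/120)² = 5929/14400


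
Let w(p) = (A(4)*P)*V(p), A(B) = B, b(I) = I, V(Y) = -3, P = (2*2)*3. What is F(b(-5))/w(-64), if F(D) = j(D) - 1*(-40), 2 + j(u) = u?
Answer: -11/48 ≈ -0.22917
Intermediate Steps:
P = 12 (P = 4*3 = 12)
j(u) = -2 + u
w(p) = -144 (w(p) = (4*12)*(-3) = 48*(-3) = -144)
F(D) = 38 + D (F(D) = (-2 + D) - 1*(-40) = (-2 + D) + 40 = 38 + D)
F(b(-5))/w(-64) = (38 - 5)/(-144) = 33*(-1/144) = -11/48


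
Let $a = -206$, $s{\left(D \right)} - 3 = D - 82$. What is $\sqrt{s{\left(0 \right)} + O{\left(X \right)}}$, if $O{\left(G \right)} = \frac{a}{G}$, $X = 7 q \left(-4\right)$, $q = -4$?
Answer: $\frac{3 i \sqrt{7042}}{28} \approx 8.9911 i$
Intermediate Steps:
$s{\left(D \right)} = -79 + D$ ($s{\left(D \right)} = 3 + \left(D - 82\right) = 3 + \left(-82 + D\right) = -79 + D$)
$X = 112$ ($X = 7 \left(-4\right) \left(-4\right) = \left(-28\right) \left(-4\right) = 112$)
$O{\left(G \right)} = - \frac{206}{G}$
$\sqrt{s{\left(0 \right)} + O{\left(X \right)}} = \sqrt{\left(-79 + 0\right) - \frac{206}{112}} = \sqrt{-79 - \frac{103}{56}} = \sqrt{- \frac{4527}{56}} = \frac{3 i \sqrt{7042}}{28}$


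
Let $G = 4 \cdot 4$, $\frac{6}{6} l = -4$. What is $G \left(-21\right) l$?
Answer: $1344$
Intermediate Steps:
$l = -4$
$G = 16$
$G \left(-21\right) l = 16 \left(-21\right) \left(-4\right) = \left(-336\right) \left(-4\right) = 1344$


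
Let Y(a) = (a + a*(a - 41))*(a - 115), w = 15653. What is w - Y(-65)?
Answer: 1244153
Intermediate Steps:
Y(a) = (-115 + a)*(a + a*(-41 + a)) (Y(a) = (a + a*(-41 + a))*(-115 + a) = (-115 + a)*(a + a*(-41 + a)))
w - Y(-65) = 15653 - (-65)*(4600 + (-65)² - 155*(-65)) = 15653 - (-65)*(4600 + 4225 + 10075) = 15653 - (-65)*18900 = 15653 - 1*(-1228500) = 15653 + 1228500 = 1244153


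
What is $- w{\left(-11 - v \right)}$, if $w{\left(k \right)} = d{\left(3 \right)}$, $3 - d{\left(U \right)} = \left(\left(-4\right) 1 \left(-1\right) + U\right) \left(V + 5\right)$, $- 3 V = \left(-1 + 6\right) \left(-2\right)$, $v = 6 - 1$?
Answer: $\frac{166}{3} \approx 55.333$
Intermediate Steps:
$v = 5$ ($v = 6 - 1 = 5$)
$V = \frac{10}{3}$ ($V = - \frac{\left(-1 + 6\right) \left(-2\right)}{3} = - \frac{5 \left(-2\right)}{3} = \left(- \frac{1}{3}\right) \left(-10\right) = \frac{10}{3} \approx 3.3333$)
$d{\left(U \right)} = - \frac{91}{3} - \frac{25 U}{3}$ ($d{\left(U \right)} = 3 - \left(\left(-4\right) 1 \left(-1\right) + U\right) \left(\frac{10}{3} + 5\right) = 3 - \left(\left(-4\right) \left(-1\right) + U\right) \frac{25}{3} = 3 - \left(4 + U\right) \frac{25}{3} = 3 - \left(\frac{100}{3} + \frac{25 U}{3}\right) = - \frac{91}{3} - \frac{25 U}{3}$)
$w{\left(k \right)} = - \frac{166}{3}$ ($w{\left(k \right)} = - \frac{91}{3} - 25 = - \frac{166}{3}$)
$- w{\left(-11 - v \right)} = \left(-1\right) \left(- \frac{166}{3}\right) = \frac{166}{3}$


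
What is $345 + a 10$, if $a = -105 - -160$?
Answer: $895$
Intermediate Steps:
$a = 55$ ($a = -105 + 160 = 55$)
$345 + a 10 = 345 + 55 \cdot 10 = 345 + 550 = 895$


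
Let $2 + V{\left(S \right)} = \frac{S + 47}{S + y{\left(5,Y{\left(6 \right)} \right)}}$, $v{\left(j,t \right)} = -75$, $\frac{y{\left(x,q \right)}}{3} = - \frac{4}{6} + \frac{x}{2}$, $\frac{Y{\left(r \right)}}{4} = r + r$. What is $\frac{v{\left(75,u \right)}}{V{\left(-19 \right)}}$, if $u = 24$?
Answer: $\frac{405}{22} \approx 18.409$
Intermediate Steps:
$Y{\left(r \right)} = 8 r$ ($Y{\left(r \right)} = 4 \left(r + r\right) = 4 \cdot 2 r = 8 r$)
$y{\left(x,q \right)} = -2 + \frac{3 x}{2}$ ($y{\left(x,q \right)} = 3 \left(- \frac{4}{6} + \frac{x}{2}\right) = 3 \left(\left(-4\right) \frac{1}{6} + x \frac{1}{2}\right) = 3 \left(- \frac{2}{3} + \frac{x}{2}\right) = -2 + \frac{3 x}{2}$)
$V{\left(S \right)} = -2 + \frac{47 + S}{\frac{11}{2} + S}$ ($V{\left(S \right)} = -2 + \frac{S + 47}{S + \left(-2 + \frac{3}{2} \cdot 5\right)} = -2 + \frac{47 + S}{S + \left(-2 + \frac{15}{2}\right)} = -2 + \frac{47 + S}{S + \frac{11}{2}} = -2 + \frac{47 + S}{\frac{11}{2} + S}$)
$\frac{v{\left(75,u \right)}}{V{\left(-19 \right)}} = - \frac{75}{2 \frac{1}{11 + 2 \left(-19\right)} \left(36 - -19\right)} = - \frac{75}{2 \frac{1}{11 - 38} \left(36 + 19\right)} = - \frac{75}{2 \frac{1}{-27} \cdot 55} = - \frac{75}{2 \left(- \frac{1}{27}\right) 55} = - \frac{75}{- \frac{110}{27}} = \left(-75\right) \left(- \frac{27}{110}\right) = \frac{405}{22}$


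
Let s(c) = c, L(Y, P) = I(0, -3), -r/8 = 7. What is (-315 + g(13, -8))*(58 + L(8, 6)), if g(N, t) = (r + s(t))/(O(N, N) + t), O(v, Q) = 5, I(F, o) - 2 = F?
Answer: -17620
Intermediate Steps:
r = -56 (r = -8*7 = -56)
I(F, o) = 2 + F
L(Y, P) = 2 (L(Y, P) = 2 + 0 = 2)
g(N, t) = (-56 + t)/(5 + t)
(-315 + g(13, -8))*(58 + L(8, 6)) = (-315 + (-56 - 8)/(5 - 8))*(58 + 2) = (-315 - 64/(-3))*60 = (-315 - ⅓*(-64))*60 = (-315 + 64/3)*60 = -881/3*60 = -17620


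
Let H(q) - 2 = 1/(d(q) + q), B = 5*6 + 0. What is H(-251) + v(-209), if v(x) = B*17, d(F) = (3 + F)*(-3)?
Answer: 252417/493 ≈ 512.00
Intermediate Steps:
B = 30 (B = 30 + 0 = 30)
d(F) = -9 - 3*F
H(q) = 2 + 1/(-9 - 2*q) (H(q) = 2 + 1/((-9 - 3*q) + q) = 2 + 1/(-9 - 2*q))
v(x) = 510 (v(x) = 30*17 = 510)
H(-251) + v(-209) = (17 + 4*(-251))/(9 + 2*(-251)) + 510 = (17 - 1004)/(9 - 502) + 510 = -987/(-493) + 510 = -1/493*(-987) + 510 = 987/493 + 510 = 252417/493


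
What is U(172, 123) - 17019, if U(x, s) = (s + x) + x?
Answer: -16552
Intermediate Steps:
U(x, s) = s + 2*x
U(172, 123) - 17019 = (123 + 2*172) - 17019 = (123 + 344) - 17019 = 467 - 17019 = -16552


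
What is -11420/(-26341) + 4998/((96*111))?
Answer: 42223973/46781616 ≈ 0.90258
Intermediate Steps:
-11420/(-26341) + 4998/((96*111)) = -11420*(-1/26341) + 4998/10656 = 11420/26341 + 4998*(1/10656) = 11420/26341 + 833/1776 = 42223973/46781616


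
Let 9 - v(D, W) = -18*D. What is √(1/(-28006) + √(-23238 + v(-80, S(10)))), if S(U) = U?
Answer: √(-28006 + 2353008108*I*√2741)/28006 ≈ 8.8618 + 8.8618*I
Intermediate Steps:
v(D, W) = 9 + 18*D (v(D, W) = 9 - (-18)*D = 9 + 18*D)
√(1/(-28006) + √(-23238 + v(-80, S(10)))) = √(1/(-28006) + √(-23238 + (9 + 18*(-80)))) = √(-1/28006 + √(-23238 + (9 - 1440))) = √(-1/28006 + √(-23238 - 1431)) = √(-1/28006 + √(-24669)) = √(-1/28006 + 3*I*√2741)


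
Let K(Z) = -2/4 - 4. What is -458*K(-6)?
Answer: 2061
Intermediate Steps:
K(Z) = -9/2 (K(Z) = -2*¼ - 4 = -½ - 4 = -9/2)
-458*K(-6) = -458*(-9/2) = 2061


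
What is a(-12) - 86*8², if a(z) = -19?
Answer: -5523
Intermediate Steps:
a(-12) - 86*8² = -19 - 86*8² = -19 - 86*64 = -19 - 5504 = -5523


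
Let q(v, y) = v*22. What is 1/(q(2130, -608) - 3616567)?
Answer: -1/3569707 ≈ -2.8013e-7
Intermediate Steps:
q(v, y) = 22*v
1/(q(2130, -608) - 3616567) = 1/(22*2130 - 3616567) = 1/(46860 - 3616567) = 1/(-3569707) = -1/3569707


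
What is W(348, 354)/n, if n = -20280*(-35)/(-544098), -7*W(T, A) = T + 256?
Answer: 13693133/207025 ≈ 66.142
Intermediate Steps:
W(T, A) = -256/7 - T/7 (W(T, A) = -(T + 256)/7 = -(256 + T)/7 = -256/7 - T/7)
n = -118300/90683 (n = 709800*(-1/544098) = -118300/90683 ≈ -1.3045)
W(348, 354)/n = (-256/7 - 1/7*348)/(-118300/90683) = (-256/7 - 348/7)*(-90683/118300) = -604/7*(-90683/118300) = 13693133/207025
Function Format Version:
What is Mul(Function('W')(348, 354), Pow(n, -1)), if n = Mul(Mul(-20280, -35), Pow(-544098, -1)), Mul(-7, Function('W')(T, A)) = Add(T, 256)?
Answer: Rational(13693133, 207025) ≈ 66.142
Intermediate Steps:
Function('W')(T, A) = Add(Rational(-256, 7), Mul(Rational(-1, 7), T)) (Function('W')(T, A) = Mul(Rational(-1, 7), Add(T, 256)) = Mul(Rational(-1, 7), Add(256, T)) = Add(Rational(-256, 7), Mul(Rational(-1, 7), T)))
n = Rational(-118300, 90683) (n = Mul(709800, Rational(-1, 544098)) = Rational(-118300, 90683) ≈ -1.3045)
Mul(Function('W')(348, 354), Pow(n, -1)) = Mul(Add(Rational(-256, 7), Mul(Rational(-1, 7), 348)), Pow(Rational(-118300, 90683), -1)) = Mul(Add(Rational(-256, 7), Rational(-348, 7)), Rational(-90683, 118300)) = Mul(Rational(-604, 7), Rational(-90683, 118300)) = Rational(13693133, 207025)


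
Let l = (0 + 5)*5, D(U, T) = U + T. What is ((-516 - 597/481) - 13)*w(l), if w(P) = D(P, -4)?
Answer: -5355966/481 ≈ -11135.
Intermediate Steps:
D(U, T) = T + U
l = 25 (l = 5*5 = 25)
w(P) = -4 + P
((-516 - 597/481) - 13)*w(l) = ((-516 - 597/481) - 13)*(-4 + 25) = ((-516 - 597*1/481) - 13)*21 = ((-516 - 597/481) - 13)*21 = (-248793/481 - 13)*21 = -255046/481*21 = -5355966/481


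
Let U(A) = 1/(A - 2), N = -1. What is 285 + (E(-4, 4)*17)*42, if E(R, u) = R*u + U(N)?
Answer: -11377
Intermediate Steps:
U(A) = 1/(-2 + A)
E(R, u) = -⅓ + R*u (E(R, u) = R*u + 1/(-2 - 1) = R*u + 1/(-3) = R*u - ⅓ = -⅓ + R*u)
285 + (E(-4, 4)*17)*42 = 285 + ((-⅓ - 4*4)*17)*42 = 285 + ((-⅓ - 16)*17)*42 = 285 - 49/3*17*42 = 285 - 833/3*42 = 285 - 11662 = -11377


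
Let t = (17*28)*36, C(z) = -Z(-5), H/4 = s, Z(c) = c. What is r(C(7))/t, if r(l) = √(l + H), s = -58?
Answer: I*√227/17136 ≈ 0.00087923*I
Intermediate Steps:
H = -232 (H = 4*(-58) = -232)
C(z) = 5 (C(z) = -1*(-5) = 5)
r(l) = √(-232 + l) (r(l) = √(l - 232) = √(-232 + l))
t = 17136 (t = 476*36 = 17136)
r(C(7))/t = √(-232 + 5)/17136 = √(-227)*(1/17136) = (I*√227)*(1/17136) = I*√227/17136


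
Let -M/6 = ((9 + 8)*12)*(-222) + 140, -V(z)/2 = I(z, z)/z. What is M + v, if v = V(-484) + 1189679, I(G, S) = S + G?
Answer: 1460563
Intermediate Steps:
I(G, S) = G + S
V(z) = -4 (V(z) = -2*(z + z)/z = -2*2*z/z = -2*2 = -4)
v = 1189675 (v = -4 + 1189679 = 1189675)
M = 270888 (M = -6*(((9 + 8)*12)*(-222) + 140) = -6*((17*12)*(-222) + 140) = -6*(204*(-222) + 140) = -6*(-45288 + 140) = -6*(-45148) = 270888)
M + v = 270888 + 1189675 = 1460563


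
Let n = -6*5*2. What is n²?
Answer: 3600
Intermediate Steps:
n = -60 (n = -30*2 = -60)
n² = (-60)² = 3600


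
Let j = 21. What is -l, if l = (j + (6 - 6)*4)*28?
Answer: -588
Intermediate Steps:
l = 588 (l = (21 + (6 - 6)*4)*28 = (21 + 0*4)*28 = (21 + 0)*28 = 21*28 = 588)
-l = -1*588 = -588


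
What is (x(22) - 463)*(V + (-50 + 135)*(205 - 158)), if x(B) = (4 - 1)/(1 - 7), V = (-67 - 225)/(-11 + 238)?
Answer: -840393171/454 ≈ -1.8511e+6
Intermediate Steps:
V = -292/227 ≈ -1.2863
x(B) = -1/2 (x(B) = 3/(-6) = 3*(-1/6) = -1/2)
(x(22) - 463)*(V + (-50 + 135)*(205 - 158)) = (-1/2 - 463)*(-292/227 + (-50 + 135)*(205 - 158)) = -927*(-292/227 + 85*47)/2 = -927*(-292/227 + 3995)/2 = -927/2*906573/227 = -840393171/454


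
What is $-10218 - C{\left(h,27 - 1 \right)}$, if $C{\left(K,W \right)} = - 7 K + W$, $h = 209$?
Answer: $-8781$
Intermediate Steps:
$C{\left(K,W \right)} = W - 7 K$
$-10218 - C{\left(h,27 - 1 \right)} = -10218 - \left(\left(27 - 1\right) - 1463\right) = -10218 - \left(26 - 1463\right) = -10218 - -1437 = -10218 + 1437 = -8781$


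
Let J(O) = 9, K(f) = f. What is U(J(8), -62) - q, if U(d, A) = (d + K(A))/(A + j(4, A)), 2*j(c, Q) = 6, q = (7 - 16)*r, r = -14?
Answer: -7381/59 ≈ -125.10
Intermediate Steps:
q = 126 (q = (7 - 16)*(-14) = -9*(-14) = 126)
j(c, Q) = 3 (j(c, Q) = (½)*6 = 3)
U(d, A) = (A + d)/(3 + A) (U(d, A) = (d + A)/(A + 3) = (A + d)/(3 + A))
U(J(8), -62) - q = (-62 + 9)/(3 - 62) - 1*126 = -53/(-59) - 126 = -1/59*(-53) - 126 = 53/59 - 126 = -7381/59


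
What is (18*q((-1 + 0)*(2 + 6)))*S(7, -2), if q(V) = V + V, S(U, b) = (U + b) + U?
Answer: -3456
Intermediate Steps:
S(U, b) = b + 2*U
q(V) = 2*V
(18*q((-1 + 0)*(2 + 6)))*S(7, -2) = (18*(2*((-1 + 0)*(2 + 6))))*(-2 + 2*7) = (18*(2*(-1*8)))*(-2 + 14) = (18*(2*(-8)))*12 = (18*(-16))*12 = -288*12 = -3456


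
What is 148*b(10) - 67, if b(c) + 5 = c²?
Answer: 13993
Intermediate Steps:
b(c) = -5 + c²
148*b(10) - 67 = 148*(-5 + 10²) - 67 = 148*(-5 + 100) - 67 = 148*95 - 67 = 14060 - 67 = 13993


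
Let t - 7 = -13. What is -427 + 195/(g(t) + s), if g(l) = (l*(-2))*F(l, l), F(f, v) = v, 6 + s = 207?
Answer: -18296/43 ≈ -425.49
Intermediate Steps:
s = 201 (s = -6 + 207 = 201)
t = -6 (t = 7 - 13 = -6)
g(l) = -2*l² (g(l) = (l*(-2))*l = (-2*l)*l = -2*l²)
-427 + 195/(g(t) + s) = -427 + 195/(-2*(-6)² + 201) = -427 + 195/(-2*36 + 201) = -427 + 195/(-72 + 201) = -427 + 195/129 = -427 + (1/129)*195 = -427 + 65/43 = -18296/43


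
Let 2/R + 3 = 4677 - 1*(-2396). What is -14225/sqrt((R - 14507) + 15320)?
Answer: -14225*sqrt(2539858615)/1436978 ≈ -498.89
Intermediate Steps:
R = 1/3535 (R = 2/(-3 + (4677 - 1*(-2396))) = 2/(-3 + (4677 + 2396)) = 2/(-3 + 7073) = 2/7070 = 2*(1/7070) = 1/3535 ≈ 0.00028289)
-14225/sqrt((R - 14507) + 15320) = -14225/sqrt((1/3535 - 14507) + 15320) = -14225/sqrt(-51282244/3535 + 15320) = -14225*sqrt(2539858615)/1436978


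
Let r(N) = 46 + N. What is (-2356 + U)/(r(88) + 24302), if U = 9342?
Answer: 3493/12218 ≈ 0.28589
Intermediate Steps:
(-2356 + U)/(r(88) + 24302) = (-2356 + 9342)/((46 + 88) + 24302) = 6986/(134 + 24302) = 6986/24436 = 6986*(1/24436) = 3493/12218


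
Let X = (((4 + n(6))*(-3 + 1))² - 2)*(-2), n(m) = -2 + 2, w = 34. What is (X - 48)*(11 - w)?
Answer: 3956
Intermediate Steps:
n(m) = 0
X = -124 (X = (((4 + 0)*(-3 + 1))² - 2)*(-2) = ((4*(-2))² - 2)*(-2) = ((-8)² - 2)*(-2) = (64 - 2)*(-2) = 62*(-2) = -124)
(X - 48)*(11 - w) = (-124 - 48)*(11 - 1*34) = -172*(11 - 34) = -172*(-23) = 3956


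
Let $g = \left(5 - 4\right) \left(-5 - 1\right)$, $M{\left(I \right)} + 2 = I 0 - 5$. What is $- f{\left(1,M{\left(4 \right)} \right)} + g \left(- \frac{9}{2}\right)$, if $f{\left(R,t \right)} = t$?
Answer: $34$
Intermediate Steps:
$M{\left(I \right)} = -7$ ($M{\left(I \right)} = -2 + \left(I 0 - 5\right) = -2 + \left(0 - 5\right) = -2 - 5 = -7$)
$g = -6$ ($g = 1 \left(-6\right) = -6$)
$- f{\left(1,M{\left(4 \right)} \right)} + g \left(- \frac{9}{2}\right) = \left(-1\right) \left(-7\right) - 6 \left(- \frac{9}{2}\right) = 7 - 6 \left(\left(-9\right) \frac{1}{2}\right) = 7 - -27 = 7 + 27 = 34$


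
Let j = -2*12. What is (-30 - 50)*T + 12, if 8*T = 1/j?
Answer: 149/12 ≈ 12.417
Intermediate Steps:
j = -24
T = -1/192 (T = (1/8)/(-24) = (1/8)*(-1/24) = -1/192 ≈ -0.0052083)
(-30 - 50)*T + 12 = (-30 - 50)*(-1/192) + 12 = -80*(-1/192) + 12 = 5/12 + 12 = 149/12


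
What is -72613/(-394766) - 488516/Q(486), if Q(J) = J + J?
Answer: -48194731855/95928138 ≈ -502.40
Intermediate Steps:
Q(J) = 2*J
-72613/(-394766) - 488516/Q(486) = -72613/(-394766) - 488516/(2*486) = -72613*(-1/394766) - 488516/972 = 72613/394766 - 488516*1/972 = 72613/394766 - 122129/243 = -48194731855/95928138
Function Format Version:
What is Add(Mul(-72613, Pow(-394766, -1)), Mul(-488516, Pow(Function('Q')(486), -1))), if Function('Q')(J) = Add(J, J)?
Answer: Rational(-48194731855, 95928138) ≈ -502.40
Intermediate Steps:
Function('Q')(J) = Mul(2, J)
Add(Mul(-72613, Pow(-394766, -1)), Mul(-488516, Pow(Function('Q')(486), -1))) = Add(Mul(-72613, Pow(-394766, -1)), Mul(-488516, Pow(Mul(2, 486), -1))) = Add(Mul(-72613, Rational(-1, 394766)), Mul(-488516, Pow(972, -1))) = Add(Rational(72613, 394766), Mul(-488516, Rational(1, 972))) = Add(Rational(72613, 394766), Rational(-122129, 243)) = Rational(-48194731855, 95928138)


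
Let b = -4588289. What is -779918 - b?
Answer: 3808371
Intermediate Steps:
-779918 - b = -779918 - 1*(-4588289) = -779918 + 4588289 = 3808371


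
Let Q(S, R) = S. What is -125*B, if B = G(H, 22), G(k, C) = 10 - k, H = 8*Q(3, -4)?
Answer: 1750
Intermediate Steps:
H = 24 (H = 8*3 = 24)
B = -14 (B = 10 - 1*24 = 10 - 24 = -14)
-125*B = -125*(-14) = 1750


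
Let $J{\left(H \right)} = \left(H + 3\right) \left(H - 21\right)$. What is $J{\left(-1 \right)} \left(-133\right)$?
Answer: $5852$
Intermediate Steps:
$J{\left(H \right)} = \left(-21 + H\right) \left(3 + H\right)$ ($J{\left(H \right)} = \left(3 + H\right) \left(-21 + H\right) = \left(-21 + H\right) \left(3 + H\right)$)
$J{\left(-1 \right)} \left(-133\right) = \left(-63 + \left(-1\right)^{2} - -18\right) \left(-133\right) = \left(-63 + 1 + 18\right) \left(-133\right) = \left(-44\right) \left(-133\right) = 5852$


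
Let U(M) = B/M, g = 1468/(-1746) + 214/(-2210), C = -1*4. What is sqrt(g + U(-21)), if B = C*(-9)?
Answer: I*sqrt(13435792917365)/2250885 ≈ 1.6285*I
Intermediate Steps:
C = -4
g = -904481/964665 (g = 1468*(-1/1746) + 214*(-1/2210) = -734/873 - 107/1105 = -904481/964665 ≈ -0.93761)
B = 36 (B = -4*(-9) = 36)
U(M) = 36/M
sqrt(g + U(-21)) = sqrt(-904481/964665 + 36/(-21)) = sqrt(-904481/964665 + 36*(-1/21)) = sqrt(-904481/964665 - 12/7) = sqrt(-17907347/6752655) = I*sqrt(13435792917365)/2250885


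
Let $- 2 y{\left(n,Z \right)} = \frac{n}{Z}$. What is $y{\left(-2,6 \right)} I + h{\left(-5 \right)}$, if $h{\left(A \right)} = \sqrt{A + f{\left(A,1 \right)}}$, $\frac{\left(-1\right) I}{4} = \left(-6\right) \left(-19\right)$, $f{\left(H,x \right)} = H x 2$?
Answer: $-76 + i \sqrt{15} \approx -76.0 + 3.873 i$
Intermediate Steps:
$y{\left(n,Z \right)} = - \frac{n}{2 Z}$ ($y{\left(n,Z \right)} = - \frac{n \frac{1}{Z}}{2} = - \frac{n}{2 Z}$)
$f{\left(H,x \right)} = 2 H x$
$I = -456$ ($I = - 4 \left(\left(-6\right) \left(-19\right)\right) = \left(-4\right) 114 = -456$)
$h{\left(A \right)} = \sqrt{3} \sqrt{A}$ ($h{\left(A \right)} = \sqrt{A + 2 A 1} = \sqrt{A + 2 A} = \sqrt{3 A} = \sqrt{3} \sqrt{A}$)
$y{\left(-2,6 \right)} I + h{\left(-5 \right)} = \left(- \frac{1}{2}\right) \left(-2\right) \frac{1}{6} \left(-456\right) + \sqrt{3} \sqrt{-5} = \left(- \frac{1}{2}\right) \left(-2\right) \frac{1}{6} \left(-456\right) + \sqrt{3} i \sqrt{5} = \frac{1}{6} \left(-456\right) + i \sqrt{15} = -76 + i \sqrt{15}$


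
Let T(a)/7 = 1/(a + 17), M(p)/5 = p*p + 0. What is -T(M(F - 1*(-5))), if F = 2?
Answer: -7/262 ≈ -0.026718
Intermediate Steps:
M(p) = 5*p**2 (M(p) = 5*(p*p + 0) = 5*(p**2 + 0) = 5*p**2)
T(a) = 7/(17 + a) (T(a) = 7/(a + 17) = 7/(17 + a))
-T(M(F - 1*(-5))) = -7/(17 + 5*(2 - 1*(-5))**2) = -7/(17 + 5*(2 + 5)**2) = -7/(17 + 5*7**2) = -7/(17 + 5*49) = -7/(17 + 245) = -7/262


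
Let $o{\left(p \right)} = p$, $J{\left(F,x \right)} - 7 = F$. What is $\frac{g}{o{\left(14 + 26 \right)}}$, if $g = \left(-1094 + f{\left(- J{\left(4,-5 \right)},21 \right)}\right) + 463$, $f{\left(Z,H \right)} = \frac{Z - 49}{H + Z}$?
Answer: $- \frac{637}{40} \approx -15.925$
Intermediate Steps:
$J{\left(F,x \right)} = 7 + F$
$f{\left(Z,H \right)} = \frac{-49 + Z}{H + Z}$
$g = -637$ ($g = \left(-1094 + \frac{-49 - \left(7 + 4\right)}{21 - \left(7 + 4\right)}\right) + 463 = \left(-1094 + \frac{-49 - 11}{21 - 11}\right) + 463 = \left(-1094 + \frac{1}{10} \left(-60\right)\right) + 463 = \left(-1094 - 6\right) + 463 = -1100 + 463 = -637$)
$\frac{g}{o{\left(14 + 26 \right)}} = - \frac{637}{14 + 26} = - \frac{637}{40}$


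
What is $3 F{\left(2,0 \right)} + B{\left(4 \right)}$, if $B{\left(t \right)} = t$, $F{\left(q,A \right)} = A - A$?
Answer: $4$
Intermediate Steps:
$F{\left(q,A \right)} = 0$
$3 F{\left(2,0 \right)} + B{\left(4 \right)} = 3 \cdot 0 + 4 = 0 + 4 = 4$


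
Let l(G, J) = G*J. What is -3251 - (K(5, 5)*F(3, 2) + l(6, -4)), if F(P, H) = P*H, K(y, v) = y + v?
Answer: -3287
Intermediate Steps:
K(y, v) = v + y
F(P, H) = H*P
-3251 - (K(5, 5)*F(3, 2) + l(6, -4)) = -3251 - ((5 + 5)*(2*3) + 6*(-4)) = -3251 - (10*6 - 24) = -3251 - (60 - 24) = -3251 - 1*36 = -3251 - 36 = -3287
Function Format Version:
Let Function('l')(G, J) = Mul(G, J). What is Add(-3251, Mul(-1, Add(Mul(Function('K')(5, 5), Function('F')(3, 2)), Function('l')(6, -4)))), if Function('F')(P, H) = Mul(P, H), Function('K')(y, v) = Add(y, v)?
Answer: -3287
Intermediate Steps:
Function('K')(y, v) = Add(v, y)
Function('F')(P, H) = Mul(H, P)
Add(-3251, Mul(-1, Add(Mul(Function('K')(5, 5), Function('F')(3, 2)), Function('l')(6, -4)))) = Add(-3251, Mul(-1, Add(Mul(Add(5, 5), Mul(2, 3)), Mul(6, -4)))) = Add(-3251, Mul(-1, Add(Mul(10, 6), -24))) = Add(-3251, Mul(-1, Add(60, -24))) = Add(-3251, Mul(-1, 36)) = Add(-3251, -36) = -3287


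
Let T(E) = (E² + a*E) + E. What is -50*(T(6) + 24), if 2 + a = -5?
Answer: -1200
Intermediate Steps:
a = -7 (a = -2 - 5 = -7)
T(E) = E² - 6*E (T(E) = (E² - 7*E) + E = E² - 6*E)
-50*(T(6) + 24) = -50*(6*(-6 + 6) + 24) = -50*(6*0 + 24) = -50*(0 + 24) = -50*24 = -1200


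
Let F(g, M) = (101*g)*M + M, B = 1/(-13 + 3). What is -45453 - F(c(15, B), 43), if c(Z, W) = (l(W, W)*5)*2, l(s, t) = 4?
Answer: -219216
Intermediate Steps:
B = -⅒ (B = 1/(-10) = -⅒ ≈ -0.10000)
c(Z, W) = 40 (c(Z, W) = (4*5)*2 = 20*2 = 40)
F(g, M) = M + 101*M*g (F(g, M) = 101*M*g + M = M + 101*M*g)
-45453 - F(c(15, B), 43) = -45453 - 43*(1 + 101*40) = -45453 - 43*(1 + 4040) = -45453 - 43*4041 = -45453 - 1*173763 = -45453 - 173763 = -219216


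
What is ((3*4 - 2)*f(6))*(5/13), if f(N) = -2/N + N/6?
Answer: 100/39 ≈ 2.5641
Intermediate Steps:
f(N) = -2/N + N/6 (f(N) = -2/N + N*(⅙) = -2/N + N/6)
((3*4 - 2)*f(6))*(5/13) = ((3*4 - 2)*(-2/6 + (⅙)*6))*(5/13) = ((12 - 2)*(-2*⅙ + 1))*(5*(1/13)) = (10*(-⅓ + 1))*(5/13) = (10*(⅔))*(5/13) = (20/3)*(5/13) = 100/39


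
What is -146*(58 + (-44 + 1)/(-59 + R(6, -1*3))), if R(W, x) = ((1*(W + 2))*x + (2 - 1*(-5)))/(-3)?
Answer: -686857/80 ≈ -8585.7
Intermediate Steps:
R(W, x) = -7/3 - x*(2 + W)/3 (R(W, x) = ((1*(2 + W))*x + (2 + 5))*(-⅓) = ((2 + W)*x + 7)*(-⅓) = (x*(2 + W) + 7)*(-⅓) = (7 + x*(2 + W))*(-⅓) = -7/3 - x*(2 + W)/3)
-146*(58 + (-44 + 1)/(-59 + R(6, -1*3))) = -146*(58 + (-44 + 1)/(-59 + (-7/3 - (-2)*3/3 - ⅓*6*(-1*3)))) = -146*(58 - 43/(-59 + (-7/3 - ⅔*(-3) - ⅓*6*(-3)))) = -146*(58 - 43/(-59 + (-7/3 + 2 + 6))) = -146*(58 - 43/(-59 + 17/3)) = -146*(58 - 43/(-160/3)) = -146*(58 - 43*(-3/160)) = -146*(58 + 129/160) = -146*9409/160 = -686857/80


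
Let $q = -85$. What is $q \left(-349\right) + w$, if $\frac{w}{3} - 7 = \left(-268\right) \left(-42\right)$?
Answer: $63454$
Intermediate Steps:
$w = 33789$ ($w = 21 + 3 \left(\left(-268\right) \left(-42\right)\right) = 21 + 3 \cdot 11256 = 21 + 33768 = 33789$)
$q \left(-349\right) + w = \left(-85\right) \left(-349\right) + 33789 = 29665 + 33789 = 63454$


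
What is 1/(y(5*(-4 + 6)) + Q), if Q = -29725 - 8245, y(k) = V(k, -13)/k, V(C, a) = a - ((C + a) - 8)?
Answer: -5/189851 ≈ -2.6336e-5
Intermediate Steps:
V(C, a) = 8 - C (V(C, a) = a - (-8 + C + a) = a + (8 - C - a) = 8 - C)
y(k) = (8 - k)/k
Q = -37970
1/(y(5*(-4 + 6)) + Q) = 1/((8 - 5*(-4 + 6))/((5*(-4 + 6))) - 37970) = 1/((8 - 5*2)/((5*2)) - 37970) = 1/((8 - 1*10)/10 - 37970) = 1/((8 - 10)/10 - 37970) = 1/((1/10)*(-2) - 37970) = 1/(-1/5 - 37970) = 1/(-189851/5) = -5/189851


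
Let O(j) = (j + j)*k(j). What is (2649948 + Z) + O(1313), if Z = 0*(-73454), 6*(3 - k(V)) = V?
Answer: 6249509/3 ≈ 2.0832e+6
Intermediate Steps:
k(V) = 3 - V/6
O(j) = 2*j*(3 - j/6) (O(j) = (j + j)*(3 - j/6) = (2*j)*(3 - j/6) = 2*j*(3 - j/6))
Z = 0
(2649948 + Z) + O(1313) = (2649948 + 0) + (⅓)*1313*(18 - 1*1313) = 2649948 + (⅓)*1313*(18 - 1313) = 2649948 + (⅓)*1313*(-1295) = 2649948 - 1700335/3 = 6249509/3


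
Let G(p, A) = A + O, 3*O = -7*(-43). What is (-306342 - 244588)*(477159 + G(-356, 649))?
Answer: -789882114250/3 ≈ -2.6329e+11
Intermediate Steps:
O = 301/3 (O = (-7*(-43))/3 = (1/3)*301 = 301/3 ≈ 100.33)
G(p, A) = 301/3 + A (G(p, A) = A + 301/3 = 301/3 + A)
(-306342 - 244588)*(477159 + G(-356, 649)) = (-306342 - 244588)*(477159 + (301/3 + 649)) = -550930*(477159 + 2248/3) = -550930*1433725/3 = -789882114250/3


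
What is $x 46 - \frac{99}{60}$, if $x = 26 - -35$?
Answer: $\frac{56087}{20} \approx 2804.4$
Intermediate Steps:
$x = 61$ ($x = 26 + 35 = 61$)
$x 46 - \frac{99}{60} = 61 \cdot 46 - \frac{99}{60} = 2806 - \frac{33}{20} = \frac{56087}{20}$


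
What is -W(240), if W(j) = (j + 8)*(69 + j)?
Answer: -76632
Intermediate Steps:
W(j) = (8 + j)*(69 + j)
-W(240) = -(552 + 240**2 + 77*240) = -(552 + 57600 + 18480) = -1*76632 = -76632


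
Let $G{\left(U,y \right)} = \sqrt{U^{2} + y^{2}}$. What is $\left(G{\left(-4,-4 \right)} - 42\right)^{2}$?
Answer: $1796 - 336 \sqrt{2} \approx 1320.8$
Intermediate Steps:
$\left(G{\left(-4,-4 \right)} - 42\right)^{2} = \left(\sqrt{\left(-4\right)^{2} + \left(-4\right)^{2}} - 42\right)^{2} = \left(\sqrt{16 + 16} - 42\right)^{2} = \left(\sqrt{32} - 42\right)^{2} = \left(4 \sqrt{2} - 42\right)^{2} = \left(-42 + 4 \sqrt{2}\right)^{2}$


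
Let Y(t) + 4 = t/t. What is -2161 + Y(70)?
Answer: -2164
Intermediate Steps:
Y(t) = -3 (Y(t) = -4 + t/t = -4 + 1 = -3)
-2161 + Y(70) = -2161 - 3 = -2164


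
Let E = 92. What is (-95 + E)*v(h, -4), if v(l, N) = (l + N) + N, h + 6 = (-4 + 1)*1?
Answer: 51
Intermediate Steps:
h = -9 (h = -6 + (-4 + 1)*1 = -6 - 3*1 = -6 - 3 = -9)
v(l, N) = l + 2*N (v(l, N) = (N + l) + N = l + 2*N)
(-95 + E)*v(h, -4) = (-95 + 92)*(-9 + 2*(-4)) = -3*(-9 - 8) = -3*(-17) = 51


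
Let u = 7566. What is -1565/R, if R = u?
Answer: -1565/7566 ≈ -0.20685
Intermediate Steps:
R = 7566
-1565/R = -1565/7566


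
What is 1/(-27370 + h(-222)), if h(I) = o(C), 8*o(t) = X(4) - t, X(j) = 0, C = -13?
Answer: -8/218947 ≈ -3.6539e-5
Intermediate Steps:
o(t) = -t/8 (o(t) = (0 - t)/8 = (-t)/8 = -t/8)
h(I) = 13/8 (h(I) = -1/8*(-13) = 13/8)
1/(-27370 + h(-222)) = 1/(-27370 + 13/8) = 1/(-218947/8) = -8/218947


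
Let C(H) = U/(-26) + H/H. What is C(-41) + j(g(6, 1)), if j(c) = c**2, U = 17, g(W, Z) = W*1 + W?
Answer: 3753/26 ≈ 144.35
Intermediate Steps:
g(W, Z) = 2*W (g(W, Z) = W + W = 2*W)
C(H) = 9/26 (C(H) = 17/(-26) + H/H = 17*(-1/26) + 1 = -17/26 + 1 = 9/26)
C(-41) + j(g(6, 1)) = 9/26 + (2*6)**2 = 9/26 + 12**2 = 9/26 + 144 = 3753/26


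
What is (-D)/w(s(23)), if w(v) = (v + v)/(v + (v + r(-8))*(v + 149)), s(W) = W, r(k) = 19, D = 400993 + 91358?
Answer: -3568067697/46 ≈ -7.7567e+7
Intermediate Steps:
D = 492351
w(v) = 2*v/(v + (19 + v)*(149 + v)) (w(v) = (v + v)/(v + (v + 19)*(v + 149)) = (2*v)/(v + (19 + v)*(149 + v)) = 2*v/(v + (19 + v)*(149 + v)))
(-D)/w(s(23)) = (-1*492351)/((2*23/(2831 + 23² + 169*23))) = -492351/(2*23/(2831 + 529 + 3887)) = -492351/(2*23/7247) = -492351/(2*23*(1/7247)) = -492351/46/7247 = -492351*7247/46 = -3568067697/46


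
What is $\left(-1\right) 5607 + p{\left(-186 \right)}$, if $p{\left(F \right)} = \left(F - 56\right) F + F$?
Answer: $39219$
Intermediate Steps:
$p{\left(F \right)} = F + F \left(-56 + F\right)$ ($p{\left(F \right)} = \left(F - 56\right) F + F = \left(-56 + F\right) F + F = F \left(-56 + F\right) + F = F + F \left(-56 + F\right)$)
$\left(-1\right) 5607 + p{\left(-186 \right)} = \left(-1\right) 5607 - 186 \left(-55 - 186\right) = -5607 - -44826 = -5607 + 44826 = 39219$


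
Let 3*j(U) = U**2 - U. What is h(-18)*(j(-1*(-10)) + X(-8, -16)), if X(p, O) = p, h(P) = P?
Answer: -396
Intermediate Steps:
j(U) = -U/3 + U**2/3 (j(U) = (U**2 - U)/3 = -U/3 + U**2/3)
h(-18)*(j(-1*(-10)) + X(-8, -16)) = -18*((-1*(-10))*(-1 - 1*(-10))/3 - 8) = -18*((1/3)*10*(-1 + 10) - 8) = -18*((1/3)*10*9 - 8) = -18*(30 - 8) = -18*22 = -396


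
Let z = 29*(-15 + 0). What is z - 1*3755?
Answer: -4190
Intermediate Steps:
z = -435 (z = 29*(-15) = -435)
z - 1*3755 = -435 - 1*3755 = -435 - 3755 = -4190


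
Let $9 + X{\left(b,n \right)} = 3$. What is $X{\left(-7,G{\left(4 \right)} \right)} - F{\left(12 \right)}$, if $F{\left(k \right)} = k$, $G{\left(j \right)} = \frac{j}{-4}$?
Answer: $-18$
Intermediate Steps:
$G{\left(j \right)} = - \frac{j}{4}$ ($G{\left(j \right)} = j \left(- \frac{1}{4}\right) = - \frac{j}{4}$)
$X{\left(b,n \right)} = -6$ ($X{\left(b,n \right)} = -9 + 3 = -6$)
$X{\left(-7,G{\left(4 \right)} \right)} - F{\left(12 \right)} = -6 - 12 = -18$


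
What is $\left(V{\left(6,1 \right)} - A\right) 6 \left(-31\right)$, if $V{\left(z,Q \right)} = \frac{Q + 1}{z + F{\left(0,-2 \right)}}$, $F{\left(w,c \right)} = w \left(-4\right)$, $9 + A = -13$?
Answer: $-4154$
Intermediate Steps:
$A = -22$ ($A = -9 - 13 = -22$)
$F{\left(w,c \right)} = - 4 w$
$V{\left(z,Q \right)} = \frac{1 + Q}{z}$ ($V{\left(z,Q \right)} = \frac{Q + 1}{z - 0} = \frac{1 + Q}{z + 0} = \frac{1 + Q}{z}$)
$\left(V{\left(6,1 \right)} - A\right) 6 \left(-31\right) = \left(\frac{1 + 1}{6} - -22\right) 6 \left(-31\right) = \left(\frac{1}{6} \cdot 2 + 22\right) 6 \left(-31\right) = \left(\frac{1}{3} + 22\right) 6 \left(-31\right) = \frac{67}{3} \cdot 6 \left(-31\right) = 134 \left(-31\right) = -4154$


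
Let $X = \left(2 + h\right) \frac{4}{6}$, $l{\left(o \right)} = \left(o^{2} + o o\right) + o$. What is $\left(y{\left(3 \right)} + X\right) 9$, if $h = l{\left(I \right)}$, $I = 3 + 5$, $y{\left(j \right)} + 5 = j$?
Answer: $810$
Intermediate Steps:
$y{\left(j \right)} = -5 + j$
$I = 8$
$l{\left(o \right)} = o + 2 o^{2}$ ($l{\left(o \right)} = \left(o^{2} + o^{2}\right) + o = 2 o^{2} + o = o + 2 o^{2}$)
$h = 136$ ($h = 8 \left(1 + 2 \cdot 8\right) = 8 \left(1 + 16\right) = 8 \cdot 17 = 136$)
$X = 92$ ($X = \left(2 + 136\right) \frac{4}{6} = 138 \cdot 4 \cdot \frac{1}{6} = 138 \cdot \frac{2}{3} = 92$)
$\left(y{\left(3 \right)} + X\right) 9 = \left(\left(-5 + 3\right) + 92\right) 9 = \left(-2 + 92\right) 9 = 90 \cdot 9 = 810$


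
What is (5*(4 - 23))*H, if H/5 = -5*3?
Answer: 7125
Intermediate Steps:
H = -75 (H = 5*(-5*3) = 5*(-15) = -75)
(5*(4 - 23))*H = (5*(4 - 23))*(-75) = (5*(-19))*(-75) = -95*(-75) = 7125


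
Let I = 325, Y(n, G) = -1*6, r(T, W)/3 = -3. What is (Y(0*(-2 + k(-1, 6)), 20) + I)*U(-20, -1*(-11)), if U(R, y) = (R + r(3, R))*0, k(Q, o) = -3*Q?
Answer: 0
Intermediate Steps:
r(T, W) = -9 (r(T, W) = 3*(-3) = -9)
U(R, y) = 0 (U(R, y) = (R - 9)*0 = (-9 + R)*0 = 0)
Y(n, G) = -6
(Y(0*(-2 + k(-1, 6)), 20) + I)*U(-20, -1*(-11)) = (-6 + 325)*0 = 319*0 = 0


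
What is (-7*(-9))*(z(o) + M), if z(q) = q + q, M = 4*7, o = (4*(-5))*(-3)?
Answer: 9324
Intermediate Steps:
o = 60 (o = -20*(-3) = 60)
M = 28
z(q) = 2*q
(-7*(-9))*(z(o) + M) = (-7*(-9))*(2*60 + 28) = 63*(120 + 28) = 63*148 = 9324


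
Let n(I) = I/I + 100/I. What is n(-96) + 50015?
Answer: 1200359/24 ≈ 50015.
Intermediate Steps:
n(I) = 1 + 100/I
n(-96) + 50015 = (100 - 96)/(-96) + 50015 = -1/96*4 + 50015 = -1/24 + 50015 = 1200359/24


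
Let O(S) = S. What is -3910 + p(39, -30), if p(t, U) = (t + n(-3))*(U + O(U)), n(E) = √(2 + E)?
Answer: -6250 - 60*I ≈ -6250.0 - 60.0*I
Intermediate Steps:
p(t, U) = 2*U*(I + t) (p(t, U) = (t + √(2 - 3))*(U + U) = (t + √(-1))*(2*U) = (t + I)*(2*U) = (I + t)*(2*U) = 2*U*(I + t))
-3910 + p(39, -30) = -3910 + 2*(-30)*(I + 39) = -3910 + 2*(-30)*(39 + I) = -3910 + (-2340 - 60*I) = -6250 - 60*I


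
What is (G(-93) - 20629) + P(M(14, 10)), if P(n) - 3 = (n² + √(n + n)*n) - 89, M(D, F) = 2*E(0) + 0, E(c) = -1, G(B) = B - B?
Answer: -20711 - 4*I ≈ -20711.0 - 4.0*I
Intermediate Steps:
G(B) = 0
M(D, F) = -2 (M(D, F) = 2*(-1) + 0 = -2 + 0 = -2)
P(n) = -86 + n² + √2*n^(3/2) (P(n) = 3 + ((n² + √(n + n)*n) - 89) = 3 + ((n² + √(2*n)*n) - 89) = 3 + ((n² + (√2*√n)*n) - 89) = 3 + ((n² + √2*n^(3/2)) - 89) = 3 + (-89 + n² + √2*n^(3/2)) = -86 + n² + √2*n^(3/2))
(G(-93) - 20629) + P(M(14, 10)) = (0 - 20629) + (-86 + (-2)² + √2*(-2)^(3/2)) = -20629 + (-86 + 4 + √2*(-2*I*√2)) = -20629 + (-86 + 4 - 4*I) = -20629 + (-82 - 4*I) = -20711 - 4*I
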